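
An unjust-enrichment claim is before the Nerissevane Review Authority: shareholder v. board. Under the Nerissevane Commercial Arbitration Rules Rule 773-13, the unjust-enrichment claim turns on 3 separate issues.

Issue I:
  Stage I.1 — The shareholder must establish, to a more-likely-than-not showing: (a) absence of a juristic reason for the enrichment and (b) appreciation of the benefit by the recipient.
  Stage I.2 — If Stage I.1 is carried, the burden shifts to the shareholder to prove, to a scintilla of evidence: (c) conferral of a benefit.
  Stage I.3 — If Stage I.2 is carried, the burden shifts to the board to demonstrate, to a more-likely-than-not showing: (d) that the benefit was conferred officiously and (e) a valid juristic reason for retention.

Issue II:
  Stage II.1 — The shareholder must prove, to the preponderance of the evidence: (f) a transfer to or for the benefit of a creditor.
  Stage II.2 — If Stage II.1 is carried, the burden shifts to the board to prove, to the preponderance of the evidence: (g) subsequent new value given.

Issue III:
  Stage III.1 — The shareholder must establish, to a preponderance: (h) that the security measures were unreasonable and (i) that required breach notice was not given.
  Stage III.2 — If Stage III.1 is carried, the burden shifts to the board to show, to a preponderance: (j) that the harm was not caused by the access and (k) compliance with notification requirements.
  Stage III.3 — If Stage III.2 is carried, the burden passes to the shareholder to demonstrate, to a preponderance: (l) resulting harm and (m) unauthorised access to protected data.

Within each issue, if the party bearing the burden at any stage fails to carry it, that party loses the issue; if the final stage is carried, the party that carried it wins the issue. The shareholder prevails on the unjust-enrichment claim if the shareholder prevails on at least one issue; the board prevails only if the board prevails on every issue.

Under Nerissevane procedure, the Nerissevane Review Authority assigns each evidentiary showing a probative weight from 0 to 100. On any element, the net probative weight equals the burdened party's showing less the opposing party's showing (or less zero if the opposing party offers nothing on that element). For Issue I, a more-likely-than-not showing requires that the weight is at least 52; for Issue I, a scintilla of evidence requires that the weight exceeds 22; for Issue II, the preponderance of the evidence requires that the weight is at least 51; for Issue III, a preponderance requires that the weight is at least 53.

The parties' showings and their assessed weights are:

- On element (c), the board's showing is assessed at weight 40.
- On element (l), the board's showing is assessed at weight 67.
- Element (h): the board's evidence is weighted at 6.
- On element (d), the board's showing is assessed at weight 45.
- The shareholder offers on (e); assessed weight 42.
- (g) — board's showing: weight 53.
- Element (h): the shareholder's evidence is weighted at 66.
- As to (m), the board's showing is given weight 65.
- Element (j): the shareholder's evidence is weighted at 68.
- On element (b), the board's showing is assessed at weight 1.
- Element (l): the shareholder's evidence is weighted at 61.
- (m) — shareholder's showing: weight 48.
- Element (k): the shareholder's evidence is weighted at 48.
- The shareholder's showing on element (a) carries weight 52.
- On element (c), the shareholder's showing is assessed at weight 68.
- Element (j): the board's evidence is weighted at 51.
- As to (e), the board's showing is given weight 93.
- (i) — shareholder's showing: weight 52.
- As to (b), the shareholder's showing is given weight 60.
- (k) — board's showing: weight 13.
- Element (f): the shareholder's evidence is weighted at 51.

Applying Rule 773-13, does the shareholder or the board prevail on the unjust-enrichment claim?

shareholder

— Issue I —
Stage I.1 — burden on shareholder; standard: a more-likely-than-not showing (weight is at least 52).
    (a): 52 ≥ 52 [met]
    (b): 60 − 1 = 59 ≥ 52 [met]
  All elements met. The shareholder retains the burden for Stage I.2.
Stage I.2 — burden on shareholder; standard: a scintilla of evidence (weight exceeds 22).
    (c): 68 − 40 = 28 > 22 [met]
  Stage I.2 is satisfied; the onus moves to the board.
Stage I.3 — burden on board; standard: a more-likely-than-not showing (weight is at least 52).
    (d): 45 < 52 [not met]
    (e): 93 − 42 = 51 < 52 [not met]
  Stage I.3 not carried; the board fails its burden.
The analysis ends at Stage I.3; the shareholder prevails on this issue.
— Issue II —
At Stage II.1 the shareholder must meet the preponderance of the evidence (weight is at least 51): on (f) the weight is 51, ≥ 51, so (f) meets the standard.
  Stage II.1 carried; the burden shifts to the board.
At Stage II.2 the board must meet the preponderance of the evidence (weight is at least 51): on (g) the weight is 53, ≥ 51, so (g) meets the standard.
  The board carries the last stage.
All stages carried — the board prevails on this issue.
— Issue III —
Stage III.1 (shareholder, a preponderance, weight is at least 53): (h) net 66−6=60 ≥ 53 — meets; (i) 52 < 53 — fails.
  The shareholder does not carry Stage III.1.
The board prevails on this issue.
Per-issue: Issue I → shareholder; Issue II → board; Issue III → board. The shareholder must prevail on at least one issue; overall, the shareholder prevails.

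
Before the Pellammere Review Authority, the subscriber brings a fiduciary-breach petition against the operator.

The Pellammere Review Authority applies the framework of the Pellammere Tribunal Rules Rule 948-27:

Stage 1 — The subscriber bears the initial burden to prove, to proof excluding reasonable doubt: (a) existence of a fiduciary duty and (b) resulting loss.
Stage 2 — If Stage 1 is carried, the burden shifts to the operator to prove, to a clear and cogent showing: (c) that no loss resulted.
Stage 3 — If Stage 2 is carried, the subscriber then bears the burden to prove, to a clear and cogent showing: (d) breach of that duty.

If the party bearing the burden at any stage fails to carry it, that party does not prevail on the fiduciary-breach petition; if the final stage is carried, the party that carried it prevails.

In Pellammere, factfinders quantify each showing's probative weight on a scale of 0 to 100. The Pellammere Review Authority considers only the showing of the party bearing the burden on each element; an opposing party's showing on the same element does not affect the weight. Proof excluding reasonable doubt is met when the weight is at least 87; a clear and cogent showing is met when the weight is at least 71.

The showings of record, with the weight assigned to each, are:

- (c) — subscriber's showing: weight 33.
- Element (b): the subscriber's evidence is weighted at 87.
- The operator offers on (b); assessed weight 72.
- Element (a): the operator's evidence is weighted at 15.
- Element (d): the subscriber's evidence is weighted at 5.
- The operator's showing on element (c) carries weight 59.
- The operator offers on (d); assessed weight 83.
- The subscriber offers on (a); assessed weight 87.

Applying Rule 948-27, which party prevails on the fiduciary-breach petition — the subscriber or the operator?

At Stage 1 the subscriber must meet proof excluding reasonable doubt (weight is at least 87): on (a) the weight is 87 (the operator's 15 is given no effect), which does reach 87, so (a) meets the standard; on (b) the weight is 87 (the operator's 72 is given no effect), ≥ 87, so (b) meets the standard.
  Stage 1 is satisfied; the onus moves to the operator.
At Stage 2 the operator must meet a clear and cogent showing (weight is at least 71): on (c) the weight is 59 (the subscriber's 33 is given no effect), < 71, so (c) does not meet the standard.
  Stage 2 not carried; the operator fails its burden.
The subscriber prevails.

subscriber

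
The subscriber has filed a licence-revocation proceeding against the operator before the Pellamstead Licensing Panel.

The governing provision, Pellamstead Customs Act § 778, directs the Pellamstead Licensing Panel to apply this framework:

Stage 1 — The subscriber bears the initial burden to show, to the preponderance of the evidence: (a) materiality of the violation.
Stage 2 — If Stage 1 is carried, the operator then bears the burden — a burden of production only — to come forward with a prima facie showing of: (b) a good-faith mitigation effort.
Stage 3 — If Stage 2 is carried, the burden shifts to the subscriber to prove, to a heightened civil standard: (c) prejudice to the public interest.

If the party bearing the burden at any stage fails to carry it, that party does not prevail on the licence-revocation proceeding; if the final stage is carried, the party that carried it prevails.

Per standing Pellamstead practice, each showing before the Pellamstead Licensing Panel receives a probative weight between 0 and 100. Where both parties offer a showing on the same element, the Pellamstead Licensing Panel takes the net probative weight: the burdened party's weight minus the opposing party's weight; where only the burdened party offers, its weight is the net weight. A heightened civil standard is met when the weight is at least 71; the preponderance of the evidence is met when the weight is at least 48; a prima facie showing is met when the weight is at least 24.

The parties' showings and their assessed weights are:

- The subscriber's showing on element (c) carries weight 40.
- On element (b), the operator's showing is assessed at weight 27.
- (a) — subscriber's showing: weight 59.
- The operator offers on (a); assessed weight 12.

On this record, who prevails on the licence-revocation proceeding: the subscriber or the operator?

operator

Stage 1 (subscriber, the preponderance of the evidence, weight is at least 48): (a) net 59−12=47 < 48 — fails.
  Stage 1 not carried; the subscriber fails its burden.
The operator prevails.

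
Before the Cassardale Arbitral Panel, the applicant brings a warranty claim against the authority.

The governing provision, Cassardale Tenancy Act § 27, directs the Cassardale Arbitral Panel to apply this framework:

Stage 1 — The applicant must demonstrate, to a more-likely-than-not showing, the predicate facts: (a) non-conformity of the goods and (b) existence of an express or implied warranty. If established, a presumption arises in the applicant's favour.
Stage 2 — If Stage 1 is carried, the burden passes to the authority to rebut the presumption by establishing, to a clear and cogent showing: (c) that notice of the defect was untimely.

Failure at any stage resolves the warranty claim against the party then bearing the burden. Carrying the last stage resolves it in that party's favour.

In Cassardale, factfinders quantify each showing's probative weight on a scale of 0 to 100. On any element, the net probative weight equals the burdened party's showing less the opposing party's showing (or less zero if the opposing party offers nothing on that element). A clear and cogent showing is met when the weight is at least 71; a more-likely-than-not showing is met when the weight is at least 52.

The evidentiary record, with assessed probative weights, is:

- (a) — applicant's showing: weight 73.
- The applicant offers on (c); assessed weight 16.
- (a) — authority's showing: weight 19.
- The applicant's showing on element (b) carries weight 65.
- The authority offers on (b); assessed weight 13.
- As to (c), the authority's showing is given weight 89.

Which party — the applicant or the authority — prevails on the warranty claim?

authority

Stage 1 — burden on applicant; standard: a more-likely-than-not showing (weight is at least 52).
    (a): 73 − 19 = 54 ≥ 52 [met]
    (b): 65 − 13 = 52 ≥ 52 [met]
  All elements met. The burden passes to the authority.
Stage 2 — burden on authority; standard: a clear and cogent showing (weight is at least 71).
    (c): 89 − 16 = 73 ≥ 71 [met]
  The authority carries the last stage.
Every stage carried; the authority prevails.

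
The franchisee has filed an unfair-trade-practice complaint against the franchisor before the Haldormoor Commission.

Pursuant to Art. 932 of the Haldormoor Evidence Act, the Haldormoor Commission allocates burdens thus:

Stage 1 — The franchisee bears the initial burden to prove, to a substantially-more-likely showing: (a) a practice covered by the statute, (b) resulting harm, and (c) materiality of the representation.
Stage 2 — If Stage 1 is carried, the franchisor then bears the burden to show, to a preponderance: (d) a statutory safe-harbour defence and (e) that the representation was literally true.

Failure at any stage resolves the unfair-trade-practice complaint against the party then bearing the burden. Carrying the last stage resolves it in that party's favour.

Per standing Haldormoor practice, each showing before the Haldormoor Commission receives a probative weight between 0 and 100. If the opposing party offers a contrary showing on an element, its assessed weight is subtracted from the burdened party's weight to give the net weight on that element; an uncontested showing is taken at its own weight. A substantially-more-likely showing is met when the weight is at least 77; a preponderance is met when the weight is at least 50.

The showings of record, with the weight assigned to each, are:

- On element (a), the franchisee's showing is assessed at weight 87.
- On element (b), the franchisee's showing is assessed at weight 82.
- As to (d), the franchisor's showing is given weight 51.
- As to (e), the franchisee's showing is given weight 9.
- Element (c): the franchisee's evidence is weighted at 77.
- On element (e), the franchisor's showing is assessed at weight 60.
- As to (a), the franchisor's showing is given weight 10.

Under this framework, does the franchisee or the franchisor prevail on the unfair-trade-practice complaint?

franchisor

Stage 1 — burden on franchisee; standard: a substantially-more-likely showing (weight is at least 77).
    (a): 87 − 10 = 77 ≥ 77 [met]
    (b): 82 ≥ 77 [met]
    (c): 77 ≥ 77 [met]
  All elements met. The burden passes to the franchisor.
Stage 2 — burden on franchisor; standard: a preponderance (weight is at least 50).
    (d): 51 ≥ 50 [met]
    (e): 60 − 9 = 51 ≥ 50 [met]
  The franchisor carries the last stage.
With every stage satisfied, the franchisor prevails.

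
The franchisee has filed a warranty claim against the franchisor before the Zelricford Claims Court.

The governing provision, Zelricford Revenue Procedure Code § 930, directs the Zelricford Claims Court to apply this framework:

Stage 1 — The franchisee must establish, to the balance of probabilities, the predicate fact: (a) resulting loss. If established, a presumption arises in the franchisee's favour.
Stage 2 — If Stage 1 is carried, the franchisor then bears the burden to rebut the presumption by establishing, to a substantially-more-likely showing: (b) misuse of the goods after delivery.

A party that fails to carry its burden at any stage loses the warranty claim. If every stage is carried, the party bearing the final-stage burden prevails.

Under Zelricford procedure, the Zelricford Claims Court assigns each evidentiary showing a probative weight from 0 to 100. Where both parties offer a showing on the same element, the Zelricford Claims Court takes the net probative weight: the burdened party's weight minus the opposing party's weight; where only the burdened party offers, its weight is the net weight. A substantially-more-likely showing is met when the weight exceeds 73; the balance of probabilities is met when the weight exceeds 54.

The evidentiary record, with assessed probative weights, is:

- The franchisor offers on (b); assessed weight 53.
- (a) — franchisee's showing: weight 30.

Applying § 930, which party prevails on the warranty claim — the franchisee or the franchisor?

franchisor

Stage 1 (franchisee, the balance of probabilities, weight exceeds 54): (a) 30 ≤ 54 — fails.
  The franchisee does not carry Stage 1.
The analysis ends at Stage 1; the franchisor prevails.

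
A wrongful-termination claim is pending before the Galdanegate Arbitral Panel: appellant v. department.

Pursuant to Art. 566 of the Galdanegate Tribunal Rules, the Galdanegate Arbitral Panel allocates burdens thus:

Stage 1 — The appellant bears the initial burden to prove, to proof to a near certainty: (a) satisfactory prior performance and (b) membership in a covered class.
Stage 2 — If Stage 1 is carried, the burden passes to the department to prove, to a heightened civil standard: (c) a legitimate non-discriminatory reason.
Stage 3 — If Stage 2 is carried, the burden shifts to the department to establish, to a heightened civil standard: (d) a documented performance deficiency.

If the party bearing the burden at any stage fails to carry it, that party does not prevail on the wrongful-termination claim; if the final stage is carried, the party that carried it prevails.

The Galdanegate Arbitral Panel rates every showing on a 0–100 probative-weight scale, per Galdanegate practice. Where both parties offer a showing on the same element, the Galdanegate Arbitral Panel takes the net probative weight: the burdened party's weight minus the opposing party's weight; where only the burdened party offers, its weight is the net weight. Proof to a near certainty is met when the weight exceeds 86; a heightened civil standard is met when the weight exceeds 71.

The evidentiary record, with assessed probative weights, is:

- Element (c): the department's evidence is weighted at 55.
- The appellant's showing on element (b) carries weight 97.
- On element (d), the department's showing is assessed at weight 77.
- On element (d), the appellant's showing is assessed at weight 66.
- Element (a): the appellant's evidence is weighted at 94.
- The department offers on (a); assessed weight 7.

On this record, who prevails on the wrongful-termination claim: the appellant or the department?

Stage 1 (appellant, proof to a near certainty, weight exceeds 86): (a) net 94−7=87 > 86 — meets; (b) 97 > 86 — meets.
  Stage 1 is satisfied; the onus moves to the department.
Stage 2 (department, a heightened civil standard, weight exceeds 71): (c) 55 ≤ 71 — fails.
  Not every element is met, so the department fails to carry Stage 2.
The appellant prevails.

appellant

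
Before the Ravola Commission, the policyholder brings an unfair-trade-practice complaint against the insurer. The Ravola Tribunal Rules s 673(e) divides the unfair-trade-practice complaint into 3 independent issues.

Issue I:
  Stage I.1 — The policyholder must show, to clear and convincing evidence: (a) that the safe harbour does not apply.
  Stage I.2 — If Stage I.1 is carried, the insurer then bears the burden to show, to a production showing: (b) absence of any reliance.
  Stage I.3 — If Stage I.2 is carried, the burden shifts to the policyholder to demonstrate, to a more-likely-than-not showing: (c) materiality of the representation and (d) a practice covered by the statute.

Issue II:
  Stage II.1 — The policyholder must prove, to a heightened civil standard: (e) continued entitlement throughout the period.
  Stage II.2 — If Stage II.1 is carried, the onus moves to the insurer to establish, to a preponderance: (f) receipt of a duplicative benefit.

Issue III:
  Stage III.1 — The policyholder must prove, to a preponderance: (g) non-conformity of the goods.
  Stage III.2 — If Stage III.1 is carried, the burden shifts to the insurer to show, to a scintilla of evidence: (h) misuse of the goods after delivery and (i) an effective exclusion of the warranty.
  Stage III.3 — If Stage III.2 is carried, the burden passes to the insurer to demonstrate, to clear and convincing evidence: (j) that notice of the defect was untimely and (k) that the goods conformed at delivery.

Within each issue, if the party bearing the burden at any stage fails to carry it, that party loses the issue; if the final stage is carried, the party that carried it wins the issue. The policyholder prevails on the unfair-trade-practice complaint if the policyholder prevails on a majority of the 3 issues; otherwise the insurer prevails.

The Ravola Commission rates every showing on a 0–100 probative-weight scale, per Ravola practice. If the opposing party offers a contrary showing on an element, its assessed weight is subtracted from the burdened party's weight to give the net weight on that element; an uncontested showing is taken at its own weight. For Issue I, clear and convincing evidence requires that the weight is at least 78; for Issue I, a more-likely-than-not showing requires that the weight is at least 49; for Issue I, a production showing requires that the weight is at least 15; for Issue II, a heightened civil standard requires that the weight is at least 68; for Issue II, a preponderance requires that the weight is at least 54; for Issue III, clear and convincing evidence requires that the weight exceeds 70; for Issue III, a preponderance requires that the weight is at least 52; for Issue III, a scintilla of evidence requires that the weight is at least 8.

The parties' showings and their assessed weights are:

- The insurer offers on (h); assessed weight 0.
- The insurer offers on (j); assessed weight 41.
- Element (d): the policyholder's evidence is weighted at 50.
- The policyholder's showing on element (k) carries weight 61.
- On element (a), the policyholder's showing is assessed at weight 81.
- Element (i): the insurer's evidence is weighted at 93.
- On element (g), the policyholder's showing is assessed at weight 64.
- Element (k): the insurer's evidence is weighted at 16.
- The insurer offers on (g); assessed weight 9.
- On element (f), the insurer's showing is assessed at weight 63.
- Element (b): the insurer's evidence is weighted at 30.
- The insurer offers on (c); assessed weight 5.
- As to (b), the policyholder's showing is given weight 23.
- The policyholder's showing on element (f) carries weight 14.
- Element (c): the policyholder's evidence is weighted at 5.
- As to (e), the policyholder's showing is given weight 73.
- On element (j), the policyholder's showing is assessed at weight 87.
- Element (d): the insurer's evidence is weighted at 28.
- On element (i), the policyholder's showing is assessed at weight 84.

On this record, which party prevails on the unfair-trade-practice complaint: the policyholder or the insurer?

policyholder

— Issue I —
At Stage I.1 the policyholder must meet clear and convincing evidence (weight is at least 78): on (a) the weight is 81, ≥ 78, so (a) meets the standard.
  Stage I.1 is satisfied; the onus moves to the insurer.
At Stage I.2 the insurer must meet a production showing (weight is at least 15): on (b) the weight is 30 less the opposing 23 gives net 7, which does not reach 15, so (b) does not meet the standard.
  The insurer does not carry Stage I.2.
The policyholder prevails on this issue.
— Issue II —
At Stage II.1 the policyholder must meet a heightened civil standard (weight is at least 68): on (e) the weight is 73, which does reach 68, so (e) meets the standard.
  Stage II.1 carried; the burden shifts to the insurer.
At Stage II.2 the insurer must meet a preponderance (weight is at least 54): on (f) the weight is 63 less the opposing 14 gives net 49, which does not reach 54, so (f) does not meet the standard.
  The insurer does not carry Stage II.2.
The analysis ends at Stage II.2; the policyholder prevails on this issue.
— Issue III —
At Stage III.1 the policyholder must meet a preponderance (weight is at least 52): on (g) the weight is 64 less the opposing 9 gives net 55, which does reach 52, so (g) meets the standard.
  All elements met. The burden passes to the insurer.
At Stage III.2 the insurer must meet a scintilla of evidence (weight is at least 8): on (h) the weight is 0, < 8, so (h) does not meet the standard; on (i) the weight is 93 less the opposing 84 gives net 9, ≥ 8, so (i) meets the standard.
  Not every element is met, so the insurer fails to carry Stage III.2.
The analysis ends at Stage III.2; the policyholder prevails on this issue.
Per-issue: Issue I → policyholder; Issue II → policyholder; Issue III → policyholder. The policyholder must prevail on a majority of issues; overall, the policyholder prevails.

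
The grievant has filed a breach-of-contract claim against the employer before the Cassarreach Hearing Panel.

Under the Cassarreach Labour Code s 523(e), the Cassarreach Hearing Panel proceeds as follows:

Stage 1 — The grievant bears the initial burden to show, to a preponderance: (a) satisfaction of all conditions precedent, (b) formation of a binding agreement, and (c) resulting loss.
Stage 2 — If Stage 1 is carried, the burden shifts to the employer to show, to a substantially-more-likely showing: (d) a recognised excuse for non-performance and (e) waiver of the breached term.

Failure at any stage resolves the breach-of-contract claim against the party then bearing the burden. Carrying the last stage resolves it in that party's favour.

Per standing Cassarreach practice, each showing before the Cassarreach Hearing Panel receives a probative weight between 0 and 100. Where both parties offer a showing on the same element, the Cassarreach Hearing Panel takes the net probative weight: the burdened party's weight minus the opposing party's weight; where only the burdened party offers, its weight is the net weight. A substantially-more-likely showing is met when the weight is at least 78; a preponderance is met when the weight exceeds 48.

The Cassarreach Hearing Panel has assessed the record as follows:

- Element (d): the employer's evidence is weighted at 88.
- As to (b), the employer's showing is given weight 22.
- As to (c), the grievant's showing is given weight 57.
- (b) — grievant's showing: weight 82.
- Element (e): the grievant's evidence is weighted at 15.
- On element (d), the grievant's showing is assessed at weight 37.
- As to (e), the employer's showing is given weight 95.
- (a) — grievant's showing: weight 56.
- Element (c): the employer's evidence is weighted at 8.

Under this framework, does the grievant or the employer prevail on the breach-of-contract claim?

grievant

Stage 1 (grievant, a preponderance, weight exceeds 48): (a) 56 > 48 — meets; (b) net 82−22=60 > 48 — meets; (c) net 57−8=49 > 48 — meets.
  The grievant carries Stage 1; the employer now bears the burden.
Stage 2 (employer, a substantially-more-likely showing, weight is at least 78): (d) net 88−37=51 < 78 — fails; (e) net 95−15=80 ≥ 78 — meets.
  Not every element is met, so the employer fails to carry Stage 2.
The analysis ends at Stage 2; the grievant prevails.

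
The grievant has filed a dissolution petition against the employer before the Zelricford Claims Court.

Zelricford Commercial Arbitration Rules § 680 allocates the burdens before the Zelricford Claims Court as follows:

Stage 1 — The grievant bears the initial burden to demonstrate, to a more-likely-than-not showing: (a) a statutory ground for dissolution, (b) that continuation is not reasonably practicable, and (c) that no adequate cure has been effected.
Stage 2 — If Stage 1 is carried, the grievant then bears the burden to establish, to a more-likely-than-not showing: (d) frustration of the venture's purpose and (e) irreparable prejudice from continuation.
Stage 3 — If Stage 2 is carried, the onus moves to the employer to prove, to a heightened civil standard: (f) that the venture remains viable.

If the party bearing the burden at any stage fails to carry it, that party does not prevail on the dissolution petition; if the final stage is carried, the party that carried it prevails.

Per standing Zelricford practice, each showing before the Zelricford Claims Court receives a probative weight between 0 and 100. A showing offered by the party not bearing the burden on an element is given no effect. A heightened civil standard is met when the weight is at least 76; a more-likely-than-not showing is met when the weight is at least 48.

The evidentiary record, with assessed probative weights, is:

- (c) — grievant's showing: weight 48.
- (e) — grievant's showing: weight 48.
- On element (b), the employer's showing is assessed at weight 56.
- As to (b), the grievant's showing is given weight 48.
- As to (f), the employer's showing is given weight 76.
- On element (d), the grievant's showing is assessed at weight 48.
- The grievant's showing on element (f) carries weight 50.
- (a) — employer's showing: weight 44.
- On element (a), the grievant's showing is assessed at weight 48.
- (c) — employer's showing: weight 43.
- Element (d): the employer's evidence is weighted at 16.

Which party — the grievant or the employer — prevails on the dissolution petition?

employer

At Stage 1 the grievant must meet a more-likely-than-not showing (weight is at least 48): on (a) the weight is 48 (the employer's 44 is given no effect), ≥ 48, so (a) meets the standard; on (b) the weight is 48 (the employer's 56 is given no effect), which does reach 48, so (b) meets the standard; on (c) the weight is 48 (the employer's 43 is given no effect), ≥ 48, so (c) meets the standard.
  Stage 1 is satisfied; the grievant continues to bear the burden.
At Stage 2 the grievant must meet a more-likely-than-not showing (weight is at least 48): on (d) the weight is 48 (the employer's 16 is given no effect), ≥ 48, so (d) meets the standard; on (e) the weight is 48, ≥ 48, so (e) meets the standard.
  All elements met. The burden passes to the employer.
At Stage 3 the employer must meet a heightened civil standard (weight is at least 76): on (f) the weight is 76 (the grievant's 50 is given no effect), which does reach 76, so (f) meets the standard.
  All elements met at the final stage.
With every stage satisfied, the employer prevails.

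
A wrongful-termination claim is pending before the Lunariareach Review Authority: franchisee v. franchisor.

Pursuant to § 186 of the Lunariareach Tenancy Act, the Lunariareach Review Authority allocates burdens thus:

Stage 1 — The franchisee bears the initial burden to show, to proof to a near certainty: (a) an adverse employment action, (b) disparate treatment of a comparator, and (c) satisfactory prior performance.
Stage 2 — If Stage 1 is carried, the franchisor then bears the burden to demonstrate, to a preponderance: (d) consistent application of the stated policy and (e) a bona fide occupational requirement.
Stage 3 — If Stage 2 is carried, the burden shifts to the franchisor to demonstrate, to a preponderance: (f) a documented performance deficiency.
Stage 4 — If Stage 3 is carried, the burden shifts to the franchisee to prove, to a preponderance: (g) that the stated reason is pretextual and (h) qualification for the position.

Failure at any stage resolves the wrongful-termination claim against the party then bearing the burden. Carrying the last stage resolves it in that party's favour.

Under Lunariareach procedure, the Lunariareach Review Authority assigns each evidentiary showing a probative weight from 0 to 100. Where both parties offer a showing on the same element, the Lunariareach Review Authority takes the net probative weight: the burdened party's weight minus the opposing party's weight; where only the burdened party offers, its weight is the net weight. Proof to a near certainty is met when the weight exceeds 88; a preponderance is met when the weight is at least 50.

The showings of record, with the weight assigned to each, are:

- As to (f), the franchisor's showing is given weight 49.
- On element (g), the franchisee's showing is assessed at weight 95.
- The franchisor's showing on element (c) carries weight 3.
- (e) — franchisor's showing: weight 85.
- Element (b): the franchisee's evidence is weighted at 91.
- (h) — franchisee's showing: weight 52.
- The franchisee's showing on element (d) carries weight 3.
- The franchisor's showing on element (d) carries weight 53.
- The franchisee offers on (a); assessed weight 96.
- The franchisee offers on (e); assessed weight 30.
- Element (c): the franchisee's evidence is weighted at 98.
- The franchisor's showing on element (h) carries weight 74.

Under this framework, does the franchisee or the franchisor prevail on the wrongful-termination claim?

Stage 1 (franchisee, proof to a near certainty, weight exceeds 88): (a) 96 > 88 — meets; (b) 91 > 88 — meets; (c) net 98−3=95 > 88 — meets.
  The franchisee carries Stage 1; the franchisor now bears the burden.
Stage 2 (franchisor, a preponderance, weight is at least 50): (d) net 53−3=50 ≥ 50 — meets; (e) net 85−30=55 ≥ 50 — meets.
  Stage 2 is satisfied; the franchisor continues to bear the burden.
Stage 3 (franchisor, a preponderance, weight is at least 50): (f) 49 < 50 — fails.
  Stage 3 not carried; the franchisor fails its burden.
So the franchisee prevails.

franchisee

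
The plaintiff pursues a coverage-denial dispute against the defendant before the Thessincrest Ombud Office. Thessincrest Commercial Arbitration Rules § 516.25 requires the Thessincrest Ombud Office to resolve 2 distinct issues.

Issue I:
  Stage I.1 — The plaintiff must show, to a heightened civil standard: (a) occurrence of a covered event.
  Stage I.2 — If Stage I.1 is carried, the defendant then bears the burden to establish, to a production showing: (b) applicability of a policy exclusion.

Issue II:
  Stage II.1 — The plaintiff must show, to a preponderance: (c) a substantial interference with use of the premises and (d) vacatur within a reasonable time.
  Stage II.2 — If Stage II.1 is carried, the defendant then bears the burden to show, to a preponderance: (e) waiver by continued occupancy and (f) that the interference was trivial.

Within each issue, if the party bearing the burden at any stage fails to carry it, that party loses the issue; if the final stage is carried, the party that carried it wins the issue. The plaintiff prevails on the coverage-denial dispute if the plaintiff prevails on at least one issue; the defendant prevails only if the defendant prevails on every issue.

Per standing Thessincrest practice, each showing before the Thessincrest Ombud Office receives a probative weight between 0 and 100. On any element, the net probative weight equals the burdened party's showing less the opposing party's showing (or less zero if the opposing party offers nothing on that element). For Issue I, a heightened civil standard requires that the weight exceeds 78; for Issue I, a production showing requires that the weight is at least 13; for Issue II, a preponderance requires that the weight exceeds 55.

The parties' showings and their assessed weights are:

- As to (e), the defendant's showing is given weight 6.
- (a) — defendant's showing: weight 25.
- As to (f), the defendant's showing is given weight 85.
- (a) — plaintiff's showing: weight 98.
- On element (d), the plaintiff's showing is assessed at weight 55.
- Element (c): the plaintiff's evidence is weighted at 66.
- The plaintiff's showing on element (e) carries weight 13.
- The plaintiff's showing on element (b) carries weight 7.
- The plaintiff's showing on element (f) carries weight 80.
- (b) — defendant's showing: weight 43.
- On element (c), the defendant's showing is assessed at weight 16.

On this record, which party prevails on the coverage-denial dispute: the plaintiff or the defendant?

defendant

— Issue I —
At Stage I.1 the plaintiff must meet a heightened civil standard (weight exceeds 78): on (a) the weight is 98 less the opposing 25 gives net 73, ≤ 78, so (a) does not meet the standard.
  Stage I.1 not carried; the plaintiff fails its burden.
So the defendant prevails on this issue.
— Issue II —
At Stage II.1 the plaintiff must meet a preponderance (weight exceeds 55): on (c) the weight is 66 less the opposing 16 gives net 50, ≤ 55, so (c) does not meet the standard; on (d) the weight is 55, ≤ 55, so (d) does not meet the standard.
  The plaintiff does not carry Stage II.1.
So the defendant prevails on this issue.
Per-issue: Issue I → defendant; Issue II → defendant. The plaintiff must prevail on at least one issue; overall, the defendant prevails.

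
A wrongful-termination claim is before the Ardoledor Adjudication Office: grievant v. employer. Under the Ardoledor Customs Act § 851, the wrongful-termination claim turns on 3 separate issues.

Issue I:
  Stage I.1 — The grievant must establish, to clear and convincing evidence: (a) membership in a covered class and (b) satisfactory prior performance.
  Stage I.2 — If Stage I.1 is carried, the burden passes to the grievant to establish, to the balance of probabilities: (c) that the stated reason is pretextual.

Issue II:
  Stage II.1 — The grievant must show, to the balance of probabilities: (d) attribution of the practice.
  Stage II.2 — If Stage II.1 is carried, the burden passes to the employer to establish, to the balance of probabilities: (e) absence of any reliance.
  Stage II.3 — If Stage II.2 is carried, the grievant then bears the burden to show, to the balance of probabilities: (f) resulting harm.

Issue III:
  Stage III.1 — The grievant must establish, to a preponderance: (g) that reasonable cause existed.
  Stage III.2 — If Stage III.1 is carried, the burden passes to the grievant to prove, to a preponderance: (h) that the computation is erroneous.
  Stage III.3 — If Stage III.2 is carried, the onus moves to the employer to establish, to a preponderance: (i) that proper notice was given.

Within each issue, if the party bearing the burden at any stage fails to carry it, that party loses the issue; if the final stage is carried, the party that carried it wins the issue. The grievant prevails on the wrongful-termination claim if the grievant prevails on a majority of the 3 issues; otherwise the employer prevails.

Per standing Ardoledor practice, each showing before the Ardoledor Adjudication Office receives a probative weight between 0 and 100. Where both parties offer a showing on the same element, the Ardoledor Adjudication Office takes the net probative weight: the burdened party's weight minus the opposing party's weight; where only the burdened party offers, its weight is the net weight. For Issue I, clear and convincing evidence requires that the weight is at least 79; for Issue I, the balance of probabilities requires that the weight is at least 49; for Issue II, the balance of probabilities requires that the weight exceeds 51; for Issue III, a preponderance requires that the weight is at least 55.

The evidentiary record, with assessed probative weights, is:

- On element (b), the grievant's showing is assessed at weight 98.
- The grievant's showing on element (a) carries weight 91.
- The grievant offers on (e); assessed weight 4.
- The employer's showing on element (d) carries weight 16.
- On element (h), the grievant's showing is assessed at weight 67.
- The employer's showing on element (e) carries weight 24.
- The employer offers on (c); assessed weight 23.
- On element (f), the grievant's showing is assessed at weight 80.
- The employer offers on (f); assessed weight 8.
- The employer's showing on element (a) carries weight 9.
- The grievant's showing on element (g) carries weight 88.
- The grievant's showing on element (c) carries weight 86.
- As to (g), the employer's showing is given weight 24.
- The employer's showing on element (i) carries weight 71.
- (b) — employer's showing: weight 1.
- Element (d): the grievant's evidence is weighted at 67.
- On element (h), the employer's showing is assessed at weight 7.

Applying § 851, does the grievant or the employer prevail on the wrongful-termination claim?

employer

— Issue I —
Stage I.1 (grievant, clear and convincing evidence, weight is at least 79): (a) net 91−9=82 ≥ 79 — meets; (b) net 98−1=97 ≥ 79 — meets.
  All elements met. The grievant retains the burden for Stage I.2.
Stage I.2 (grievant, the balance of probabilities, weight is at least 49): (c) net 86−23=63 ≥ 49 — meets.
  All elements met at the final stage.
All stages carried — the grievant prevails on this issue.
— Issue II —
Stage II.1 — burden on grievant; standard: the balance of probabilities (weight exceeds 51).
    (d): 67 − 16 = 51 ≤ 51 [not met]
  Not every element is met, so the grievant fails to carry Stage II.1.
So the employer prevails on this issue.
— Issue III —
Stage III.1 (grievant, a preponderance, weight is at least 55): (g) net 88−24=64 ≥ 55 — meets.
  Stage III.1 is satisfied; the grievant continues to bear the burden.
Stage III.2 (grievant, a preponderance, weight is at least 55): (h) net 67−7=60 ≥ 55 — meets.
  All elements met. The burden passes to the employer.
Stage III.3 (employer, a preponderance, weight is at least 55): (i) 71 ≥ 55 — meets.
  All elements met at the final stage.
With every stage satisfied, the employer prevails on this issue.
Per-issue: Issue I → grievant; Issue II → employer; Issue III → employer. The grievant must prevail on a majority of issues; overall, the employer prevails.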